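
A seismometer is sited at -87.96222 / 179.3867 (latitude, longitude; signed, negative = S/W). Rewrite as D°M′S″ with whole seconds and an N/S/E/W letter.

87°57′44″ S, 179°23′12″ E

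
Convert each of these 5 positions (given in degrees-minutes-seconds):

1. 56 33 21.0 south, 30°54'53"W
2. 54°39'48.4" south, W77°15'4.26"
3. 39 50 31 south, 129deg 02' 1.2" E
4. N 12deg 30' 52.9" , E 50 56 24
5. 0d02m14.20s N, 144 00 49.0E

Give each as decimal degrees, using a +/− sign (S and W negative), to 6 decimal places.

Point 1:
  φ: 56 + 33/60 + 21/3600 = 56.5558333
  hemisphere S, so the sign is −
  Lon: 54′ + 53″ = 54.88333′; 30 + 54.88333/60 = 30.9147222
  W ⇒ negate
Point 2:
  Latitude: 54 + 39/60 + 48.4/3600 = 54.6634444
  hemisphere S, so the sign is −
  Lon: 77° + 15/60 + 4.26/3600 = 77 + 0.250000 + 0.001183 = 77.2511833
  hemisphere W, so the sign is −
Point 3:
  φ: 39 + 50/60 + 31/3600 = 39.8419444
  hemisphere S, so the sign is −
  Lon: 2′ + 1.2″ = 2.02000′; 129 + 2.02000/60 = 129.0336667
  E ⇒ keep positive
Point 4:
  Latitude: 12 + 30/60 + 52.9/3600 = 12.5146944
  N → positive
  λ: 50 + 56/60 + 24/3600 = 50.9400000
  E → positive
Point 5:
  Lat: 0 + 2/60 + 14.2/3600 = 0.0372778
  N → positive
  Longitude: 144° + 0/60 + 49/3600 = 144 + 0.000000 + 0.013611 = 144.0136111
  E ⇒ keep positive

1. -56.555833, -30.914722
2. -54.663444, -77.251183
3. -39.841944, 129.033667
4. 12.514694, 50.940000
5. 0.037278, 144.013611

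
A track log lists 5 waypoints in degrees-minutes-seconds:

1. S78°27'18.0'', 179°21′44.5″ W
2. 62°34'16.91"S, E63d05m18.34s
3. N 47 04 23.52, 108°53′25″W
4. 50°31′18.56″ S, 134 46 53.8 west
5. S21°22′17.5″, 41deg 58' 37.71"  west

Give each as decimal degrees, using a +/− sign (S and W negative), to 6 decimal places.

Point 1:
  Latitude: 27′ + 18″ = 27.30000′; 78 + 27.30000/60 = 78.4550000
  S → negative
  λ: 179° + 21/60 + 44.5/3600 = 179 + 0.350000 + 0.012361 = 179.3623611
  W ⇒ negate
Point 2:
  Lat: 62 + 34/60 + 16.91/3600 = 62.5713639
  hemisphere S, so the sign is −
  λ: 63° + 5/60 + 18.34/3600 = 63 + 0.083333 + 0.005094 = 63.0884278
  E ⇒ keep positive
Point 3:
  Lat: 4′ + 23.52″ = 4.39200′; 47 + 4.39200/60 = 47.0732000
  N ⇒ keep positive
  Lon: 108 + 53/60 + 25/3600 = 108.8902778
  W ⇒ negate
Point 4:
  φ: 31′ + 18.56″ = 31.30933′; 50 + 31.30933/60 = 50.5218222
  S ⇒ negate
  Longitude: 46′ + 53.8″ = 46.89667′; 134 + 46.89667/60 = 134.7816111
  hemisphere W, so the sign is −
Point 5:
  Lat: 22′ + 17.5″ = 22.29167′; 21 + 22.29167/60 = 21.3715278
  S ⇒ negate
  Longitude: 41° + 58/60 + 37.71/3600 = 41 + 0.966667 + 0.010475 = 41.9771417
  W ⇒ negate

1. -78.455000, -179.362361
2. -62.571364, 63.088428
3. 47.073200, -108.890278
4. -50.521822, -134.781611
5. -21.371528, -41.977142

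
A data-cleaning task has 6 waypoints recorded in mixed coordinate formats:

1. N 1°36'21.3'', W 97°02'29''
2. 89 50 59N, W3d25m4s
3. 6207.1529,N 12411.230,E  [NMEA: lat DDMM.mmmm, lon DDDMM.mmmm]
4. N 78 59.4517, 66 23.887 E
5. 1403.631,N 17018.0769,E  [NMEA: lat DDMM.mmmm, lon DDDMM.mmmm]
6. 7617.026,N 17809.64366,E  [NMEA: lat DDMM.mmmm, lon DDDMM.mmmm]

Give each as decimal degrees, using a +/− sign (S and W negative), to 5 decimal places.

1. 1.60592, -97.04139
2. 89.84972, -3.41778
3. 62.11922, 124.18717
4. 78.99086, 66.39812
5. 14.06052, 170.30128
6. 76.28377, 178.16073

Point 1:
  φ: 1° + 36/60 + 21.3/3600 = 1 + 0.600000 + 0.005917 = 1.605917
  N → positive
  Longitude: 97 + 2/60 + 29/3600 = 97.041389
  hemisphere W, so the sign is −
Point 2:
  Lat: 89° + 50/60 + 59/3600 = 89 + 0.833333 + 0.016389 = 89.849722
  N ⇒ keep positive
  Lon: 3 + 25/60 + 4/3600 = 3.417778
  hemisphere W, so the sign is −
Point 3:
  Lat: split at 2 digits → 62° and 7.1529′; 62 + 7.1529/60 = 62.119215
  N → positive
  Longitude: degrees = first 3 digits = 124, minutes = 11.23; 124 + 11.23/60 = 124.187167
  E → positive
Point 4:
  Latitude: 78 + 59.4517/60 = 78.990862
  N → positive
  λ: 66 + 23.887/60 = 66.398117
  E → positive
Point 5:
  φ: split at 2 digits → 14° and 3.631′; 14 + 3.631/60 = 14.060517
  N ⇒ keep positive
  Lon: split at 3 digits → 170° and 18.0769′; 170 + 18.0769/60 = 170.301282
  E ⇒ keep positive
Point 6:
  Latitude: split at 2 digits → 76° and 17.026′; 76 + 17.026/60 = 76.283767
  N → positive
  λ: degrees = first 3 digits = 178, minutes = 9.64366; 178 + 9.64366/60 = 178.160728
  E ⇒ keep positive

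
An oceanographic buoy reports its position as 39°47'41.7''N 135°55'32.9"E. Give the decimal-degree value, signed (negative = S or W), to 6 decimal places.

φ: 39° + 47/60 + 41.7/3600 = 39 + 0.783333 + 0.011583 = 39.7949167
N → positive
Lon: 135° + 55/60 + 32.9/3600 = 135 + 0.916667 + 0.009139 = 135.9258056
E ⇒ keep positive

39.794917, 135.925806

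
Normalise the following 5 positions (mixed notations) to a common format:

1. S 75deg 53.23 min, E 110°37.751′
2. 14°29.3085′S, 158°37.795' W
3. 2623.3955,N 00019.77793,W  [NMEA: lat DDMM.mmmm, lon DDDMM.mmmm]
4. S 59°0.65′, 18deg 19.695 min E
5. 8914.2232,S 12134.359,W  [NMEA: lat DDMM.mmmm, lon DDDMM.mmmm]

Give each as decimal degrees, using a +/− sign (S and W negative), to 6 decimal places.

1. -75.887167, 110.629183
2. -14.488475, -158.629917
3. 26.389925, -0.329632
4. -59.010833, 18.328250
5. -89.237053, -121.572650

Point 1:
  φ: 53.23′ = 0.887167°; total 75.8871667
  S → negative
  Longitude: 37.751′ = 0.629183°; total 110.6291833
  E ⇒ keep positive
Point 2:
  Latitude: 14 + 29.3085/60 = 14.4884750
  S ⇒ negate
  Longitude: 37.795′ = 0.629917°; total 158.6299167
  W → negative
Point 3:
  Latitude: split at 2 digits → 26° and 23.3955′; 26 + 23.3955/60 = 26.3899250
  N ⇒ keep positive
  λ: degrees = first 3 digits = 0, minutes = 19.77793; 0 + 19.77793/60 = 0.3296322
  W ⇒ negate
Point 4:
  Latitude: 59 + 0.65/60 = 59.0108333
  S ⇒ negate
  Longitude: 18 + 19.695/60 = 18.3282500
  E ⇒ keep positive
Point 5:
  Latitude: degrees = first 2 digits = 89, minutes = 14.2232; 89 + 14.2232/60 = 89.2370533
  S → negative
  Longitude: degrees = first 3 digits = 121, minutes = 34.359; 121 + 34.359/60 = 121.5726500
  W ⇒ negate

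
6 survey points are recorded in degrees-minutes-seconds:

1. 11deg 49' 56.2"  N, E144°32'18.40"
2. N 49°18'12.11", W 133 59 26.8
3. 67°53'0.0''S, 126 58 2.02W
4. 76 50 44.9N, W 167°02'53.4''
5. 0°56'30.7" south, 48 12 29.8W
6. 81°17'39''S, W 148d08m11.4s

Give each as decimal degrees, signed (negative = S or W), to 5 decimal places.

Point 1:
  Latitude: 49′ + 56.2″ = 49.93667′; 11 + 49.93667/60 = 11.832278
  N ⇒ keep positive
  λ: 32′ + 18.4″ = 32.30667′; 144 + 32.30667/60 = 144.538444
  E → positive
Point 2:
  φ: 49° + 18/60 + 12.11/3600 = 49 + 0.300000 + 0.003364 = 49.303364
  N ⇒ keep positive
  Lon: 59′ + 26.8″ = 59.44667′; 133 + 59.44667/60 = 133.990778
  W → negative
Point 3:
  Lat: 67° + 53/60 + 0/3600 = 67 + 0.883333 + 0.000000 = 67.883333
  hemisphere S, so the sign is −
  Lon: 126° + 58/60 + 2.02/3600 = 126 + 0.966667 + 0.000561 = 126.967228
  W → negative
Point 4:
  φ: 50′ + 44.9″ = 50.74833′; 76 + 50.74833/60 = 76.845806
  N → positive
  λ: 167 + 2/60 + 53.4/3600 = 167.048167
  W ⇒ negate
Point 5:
  φ: 56′ + 30.7″ = 56.51167′; 0 + 56.51167/60 = 0.941861
  S → negative
  Lon: 12′ + 29.8″ = 12.49667′; 48 + 12.49667/60 = 48.208278
  hemisphere W, so the sign is −
Point 6:
  Latitude: 81° + 17/60 + 39/3600 = 81 + 0.283333 + 0.010833 = 81.294167
  hemisphere S, so the sign is −
  Longitude: 148 + 8/60 + 11.4/3600 = 148.136500
  W → negative

1. 11.83228, 144.53844
2. 49.30336, -133.99078
3. -67.88333, -126.96723
4. 76.84581, -167.04817
5. -0.94186, -48.20828
6. -81.29417, -148.13650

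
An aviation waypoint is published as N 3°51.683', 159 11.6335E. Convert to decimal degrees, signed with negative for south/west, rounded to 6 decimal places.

3.861383, 159.193892

Lat: 3 + 51.683/60 = 3.8613833
N → positive
Lon: 159 + 11.6335/60 = 159.1938917
E ⇒ keep positive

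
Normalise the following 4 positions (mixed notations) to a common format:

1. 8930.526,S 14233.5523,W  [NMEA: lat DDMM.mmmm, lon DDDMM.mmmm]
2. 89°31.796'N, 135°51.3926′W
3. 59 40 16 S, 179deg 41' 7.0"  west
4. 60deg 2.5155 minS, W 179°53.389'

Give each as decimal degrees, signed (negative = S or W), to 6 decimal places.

Point 1:
  φ: degrees = first 2 digits = 89, minutes = 30.526; 89 + 30.526/60 = 89.5087667
  S → negative
  Lon: degrees = first 3 digits = 142, minutes = 33.5523; 142 + 33.5523/60 = 142.5592050
  W ⇒ negate
Point 2:
  φ: 89 + 31.796/60 = 89.5299333
  N → positive
  λ: 51.3926′ = 0.856543°; total 135.8565433
  W ⇒ negate
Point 3:
  φ: 40′ + 16″ = 40.26667′; 59 + 40.26667/60 = 59.6711111
  S ⇒ negate
  λ: 41′ + 7″ = 41.11667′; 179 + 41.11667/60 = 179.6852778
  W ⇒ negate
Point 4:
  Latitude: 2.5155′ = 0.041925°; total 60.0419250
  S ⇒ negate
  Lon: 179 + 53.389/60 = 179.8898167
  hemisphere W, so the sign is −

1. -89.508767, -142.559205
2. 89.529933, -135.856543
3. -59.671111, -179.685278
4. -60.041925, -179.889817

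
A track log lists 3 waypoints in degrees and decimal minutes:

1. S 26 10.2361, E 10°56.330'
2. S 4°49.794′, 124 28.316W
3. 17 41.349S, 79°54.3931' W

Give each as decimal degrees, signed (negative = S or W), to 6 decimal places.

1. -26.170602, 10.938833
2. -4.829900, -124.471933
3. -17.689150, -79.906552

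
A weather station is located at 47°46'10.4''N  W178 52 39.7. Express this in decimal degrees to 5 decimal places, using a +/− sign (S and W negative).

47.76956, -178.87769

φ: 47° + 46/60 + 10.4/3600 = 47 + 0.766667 + 0.002889 = 47.769556
N ⇒ keep positive
λ: 52′ + 39.7″ = 52.66167′; 178 + 52.66167/60 = 178.877694
hemisphere W, so the sign is −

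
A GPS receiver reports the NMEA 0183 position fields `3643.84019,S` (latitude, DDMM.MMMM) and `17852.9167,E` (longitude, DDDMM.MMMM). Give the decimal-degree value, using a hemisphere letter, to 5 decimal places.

36.73067° S, 178.88195° E

φ: degrees = first 2 digits = 36, minutes = 43.84019; 36 + 43.84019/60 = 36.730670
Longitude: degrees = first 3 digits = 178, minutes = 52.9167; 178 + 52.9167/60 = 178.881945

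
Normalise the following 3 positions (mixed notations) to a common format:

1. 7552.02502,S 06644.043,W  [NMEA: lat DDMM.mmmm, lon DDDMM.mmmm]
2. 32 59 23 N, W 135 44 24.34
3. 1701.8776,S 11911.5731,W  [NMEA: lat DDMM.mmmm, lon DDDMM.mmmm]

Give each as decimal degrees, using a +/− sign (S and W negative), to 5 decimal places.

1. -75.86708, -66.73405
2. 32.98972, -135.74009
3. -17.03129, -119.19289

Point 1:
  Latitude: degrees = first 2 digits = 75, minutes = 52.02502; 75 + 52.02502/60 = 75.867084
  S ⇒ negate
  Longitude: degrees = first 3 digits = 66, minutes = 44.043; 66 + 44.043/60 = 66.734050
  W → negative
Point 2:
  Latitude: 32 + 59/60 + 23/3600 = 32.989722
  N ⇒ keep positive
  λ: 135° + 44/60 + 24.34/3600 = 135 + 0.733333 + 0.006761 = 135.740094
  W → negative
Point 3:
  Lat: degrees = first 2 digits = 17, minutes = 1.8776; 17 + 1.8776/60 = 17.031293
  hemisphere S, so the sign is −
  Longitude: degrees = first 3 digits = 119, minutes = 11.5731; 119 + 11.5731/60 = 119.192885
  W ⇒ negate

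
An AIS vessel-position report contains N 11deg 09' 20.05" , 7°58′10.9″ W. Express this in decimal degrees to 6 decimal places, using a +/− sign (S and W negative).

11.155569, -7.969694

Lat: 11 + 9/60 + 20.05/3600 = 11.1555694
N ⇒ keep positive
λ: 58′ + 10.9″ = 58.18167′; 7 + 58.18167/60 = 7.9696944
hemisphere W, so the sign is −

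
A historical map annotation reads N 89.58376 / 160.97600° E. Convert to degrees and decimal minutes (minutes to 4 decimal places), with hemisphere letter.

89° 35.0256′ N, 160° 58.5600′ E

φ: 89° + 0.583760 × 60 = 89° 35.025600′
Longitude: minutes = (160.976000 − 160) × 60 = 58.560000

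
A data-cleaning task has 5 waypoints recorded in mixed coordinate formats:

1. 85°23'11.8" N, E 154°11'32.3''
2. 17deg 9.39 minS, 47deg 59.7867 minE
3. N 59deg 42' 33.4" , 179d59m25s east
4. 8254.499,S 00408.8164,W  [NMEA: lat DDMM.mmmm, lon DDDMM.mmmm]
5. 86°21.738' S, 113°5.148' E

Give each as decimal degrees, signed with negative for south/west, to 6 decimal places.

1. 85.386611, 154.192306
2. -17.156500, 47.996445
3. 59.709278, 179.990278
4. -82.908317, -4.146940
5. -86.362300, 113.085800

Point 1:
  Latitude: 85° + 23/60 + 11.8/3600 = 85 + 0.383333 + 0.003278 = 85.3866111
  N → positive
  Lon: 154° + 11/60 + 32.3/3600 = 154 + 0.183333 + 0.008972 = 154.1923056
  E → positive
Point 2:
  Lat: 9.39′ = 0.156500°; total 17.1565000
  S ⇒ negate
  λ: 59.7867′ = 0.996445°; total 47.9964450
  E → positive
Point 3:
  Lat: 42′ + 33.4″ = 42.55667′; 59 + 42.55667/60 = 59.7092778
  N → positive
  Lon: 179 + 59/60 + 25/3600 = 179.9902778
  E ⇒ keep positive
Point 4:
  Latitude: split at 2 digits → 82° and 54.499′; 82 + 54.499/60 = 82.9083167
  S → negative
  Longitude: degrees = first 3 digits = 4, minutes = 8.8164; 4 + 8.8164/60 = 4.1469400
  W ⇒ negate
Point 5:
  Latitude: 86 + 21.738/60 = 86.3623000
  S ⇒ negate
  λ: 5.148′ = 0.085800°; total 113.0858000
  E → positive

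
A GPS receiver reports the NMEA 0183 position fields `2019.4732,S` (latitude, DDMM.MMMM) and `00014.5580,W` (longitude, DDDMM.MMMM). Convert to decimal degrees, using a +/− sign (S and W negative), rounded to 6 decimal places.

Latitude: degrees = first 2 digits = 20, minutes = 19.4732; 20 + 19.4732/60 = 20.3245533
hemisphere S, so the sign is −
λ: degrees = first 3 digits = 0, minutes = 14.558; 0 + 14.558/60 = 0.2426333
hemisphere W, so the sign is −

-20.324553, -0.242633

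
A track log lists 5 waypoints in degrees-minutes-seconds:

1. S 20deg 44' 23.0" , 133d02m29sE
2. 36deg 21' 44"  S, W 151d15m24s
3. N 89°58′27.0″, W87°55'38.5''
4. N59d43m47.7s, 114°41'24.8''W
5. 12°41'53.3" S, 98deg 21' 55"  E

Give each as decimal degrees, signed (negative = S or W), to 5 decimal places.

1. -20.73972, 133.04139
2. -36.36222, -151.25667
3. 89.97417, -87.92736
4. 59.72992, -114.69022
5. -12.69814, 98.36528

Point 1:
  Lat: 20 + 44/60 + 23/3600 = 20.739722
  S → negative
  λ: 133° + 2/60 + 29/3600 = 133 + 0.033333 + 0.008056 = 133.041389
  E ⇒ keep positive
Point 2:
  φ: 21′ + 44″ = 21.73333′; 36 + 21.73333/60 = 36.362222
  S ⇒ negate
  Longitude: 151° + 15/60 + 24/3600 = 151 + 0.250000 + 0.006667 = 151.256667
  hemisphere W, so the sign is −
Point 3:
  Latitude: 89 + 58/60 + 27/3600 = 89.974167
  N ⇒ keep positive
  λ: 87 + 55/60 + 38.5/3600 = 87.927361
  W ⇒ negate
Point 4:
  φ: 43′ + 47.7″ = 43.79500′; 59 + 43.79500/60 = 59.729917
  N ⇒ keep positive
  λ: 114 + 41/60 + 24.8/3600 = 114.690222
  W → negative
Point 5:
  Latitude: 12 + 41/60 + 53.3/3600 = 12.698139
  hemisphere S, so the sign is −
  Lon: 98° + 21/60 + 55/3600 = 98 + 0.350000 + 0.015278 = 98.365278
  E → positive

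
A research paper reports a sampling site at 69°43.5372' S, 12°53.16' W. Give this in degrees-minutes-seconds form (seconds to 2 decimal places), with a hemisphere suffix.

69°43′32.23″ S, 12°53′9.60″ W

φ: 43.53720′ → 43′ and 0.53720 × 60 = 32.2320″
λ: fractional minutes 0.16000 × 60 = 9.6000″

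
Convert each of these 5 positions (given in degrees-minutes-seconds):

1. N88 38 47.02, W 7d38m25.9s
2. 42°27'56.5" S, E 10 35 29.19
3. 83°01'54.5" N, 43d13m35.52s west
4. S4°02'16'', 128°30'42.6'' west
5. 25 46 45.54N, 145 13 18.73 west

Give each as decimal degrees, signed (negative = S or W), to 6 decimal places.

Point 1:
  Latitude: 88 + 38/60 + 47.02/3600 = 88.6463944
  N ⇒ keep positive
  Lon: 7 + 38/60 + 25.9/3600 = 7.6405278
  W ⇒ negate
Point 2:
  Lat: 42° + 27/60 + 56.5/3600 = 42 + 0.450000 + 0.015694 = 42.4656944
  S ⇒ negate
  λ: 10° + 35/60 + 29.19/3600 = 10 + 0.583333 + 0.008108 = 10.5914417
  E ⇒ keep positive
Point 3:
  Latitude: 83° + 1/60 + 54.5/3600 = 83 + 0.016667 + 0.015139 = 83.0318056
  N ⇒ keep positive
  λ: 43° + 13/60 + 35.52/3600 = 43 + 0.216667 + 0.009867 = 43.2265333
  hemisphere W, so the sign is −
Point 4:
  Latitude: 2′ + 16″ = 2.26667′; 4 + 2.26667/60 = 4.0377778
  S → negative
  Lon: 128 + 30/60 + 42.6/3600 = 128.5118333
  W → negative
Point 5:
  φ: 46′ + 45.54″ = 46.75900′; 25 + 46.75900/60 = 25.7793167
  N ⇒ keep positive
  λ: 13′ + 18.73″ = 13.31217′; 145 + 13.31217/60 = 145.2218694
  hemisphere W, so the sign is −

1. 88.646394, -7.640528
2. -42.465694, 10.591442
3. 83.031806, -43.226533
4. -4.037778, -128.511833
5. 25.779317, -145.221869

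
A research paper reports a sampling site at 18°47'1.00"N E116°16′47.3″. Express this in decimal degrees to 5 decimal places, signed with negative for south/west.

18.78361, 116.27981

Latitude: 18° + 47/60 + 1/3600 = 18 + 0.783333 + 0.000278 = 18.783611
N → positive
λ: 116 + 16/60 + 47.3/3600 = 116.279806
E → positive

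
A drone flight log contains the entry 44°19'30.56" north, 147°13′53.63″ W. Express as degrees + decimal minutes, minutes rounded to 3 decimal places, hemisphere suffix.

44° 19.509′ N, 147° 13.894′ W

φ: seconds/60 = 0.50933; minutes = 19 + 0.50933 = 19.50933
Lon: seconds/60 = 0.89383; minutes = 13 + 0.89383 = 13.89383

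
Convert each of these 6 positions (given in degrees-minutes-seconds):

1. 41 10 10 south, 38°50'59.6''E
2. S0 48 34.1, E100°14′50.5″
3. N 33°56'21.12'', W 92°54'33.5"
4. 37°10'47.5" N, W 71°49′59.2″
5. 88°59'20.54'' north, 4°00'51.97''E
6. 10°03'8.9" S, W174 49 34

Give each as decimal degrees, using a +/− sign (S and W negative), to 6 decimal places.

1. -41.169444, 38.849889
2. -0.809472, 100.247361
3. 33.939200, -92.909306
4. 37.179861, -71.833111
5. 88.989039, 4.014436
6. -10.052472, -174.826111

Point 1:
  Latitude: 41 + 10/60 + 10/3600 = 41.1694444
  S ⇒ negate
  λ: 38 + 50/60 + 59.6/3600 = 38.8498889
  E → positive
Point 2:
  φ: 0 + 48/60 + 34.1/3600 = 0.8094722
  hemisphere S, so the sign is −
  Lon: 14′ + 50.5″ = 14.84167′; 100 + 14.84167/60 = 100.2473611
  E → positive
Point 3:
  Lat: 33° + 56/60 + 21.12/3600 = 33 + 0.933333 + 0.005867 = 33.9392000
  N ⇒ keep positive
  λ: 92 + 54/60 + 33.5/3600 = 92.9093056
  W ⇒ negate
Point 4:
  Latitude: 37° + 10/60 + 47.5/3600 = 37 + 0.166667 + 0.013194 = 37.1798611
  N ⇒ keep positive
  λ: 49′ + 59.2″ = 49.98667′; 71 + 49.98667/60 = 71.8331111
  W → negative
Point 5:
  Latitude: 59′ + 20.54″ = 59.34233′; 88 + 59.34233/60 = 88.9890389
  N ⇒ keep positive
  Longitude: 4 + 0/60 + 51.97/3600 = 4.0144361
  E → positive
Point 6:
  Latitude: 3′ + 8.9″ = 3.14833′; 10 + 3.14833/60 = 10.0524722
  hemisphere S, so the sign is −
  λ: 49′ + 34″ = 49.56667′; 174 + 49.56667/60 = 174.8261111
  W ⇒ negate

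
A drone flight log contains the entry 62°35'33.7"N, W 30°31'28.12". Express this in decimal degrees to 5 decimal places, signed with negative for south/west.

62.59269, -30.52448

Lat: 62 + 35/60 + 33.7/3600 = 62.592694
N ⇒ keep positive
λ: 30 + 31/60 + 28.12/3600 = 30.524478
W → negative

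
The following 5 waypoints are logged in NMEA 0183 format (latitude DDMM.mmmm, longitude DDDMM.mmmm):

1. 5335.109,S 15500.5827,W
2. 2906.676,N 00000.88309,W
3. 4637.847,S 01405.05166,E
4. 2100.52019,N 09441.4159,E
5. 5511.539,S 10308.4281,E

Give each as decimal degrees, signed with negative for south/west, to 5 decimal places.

Point 1:
  φ: split at 2 digits → 53° and 35.109′; 53 + 35.109/60 = 53.585150
  hemisphere S, so the sign is −
  λ: degrees = first 3 digits = 155, minutes = 0.5827; 155 + 0.5827/60 = 155.009712
  W ⇒ negate
Point 2:
  Lat: split at 2 digits → 29° and 6.676′; 29 + 6.676/60 = 29.111267
  N → positive
  Longitude: degrees = first 3 digits = 0, minutes = 0.88309; 0 + 0.88309/60 = 0.014718
  W → negative
Point 3:
  Latitude: split at 2 digits → 46° and 37.847′; 46 + 37.847/60 = 46.630783
  hemisphere S, so the sign is −
  Lon: degrees = first 3 digits = 14, minutes = 5.05166; 14 + 5.05166/60 = 14.084194
  E ⇒ keep positive
Point 4:
  Latitude: degrees = first 2 digits = 21, minutes = 0.52019; 21 + 0.52019/60 = 21.008670
  N ⇒ keep positive
  Lon: split at 3 digits → 094° and 41.4159′; 94 + 41.4159/60 = 94.690265
  E ⇒ keep positive
Point 5:
  φ: split at 2 digits → 55° and 11.539′; 55 + 11.539/60 = 55.192317
  S → negative
  Longitude: degrees = first 3 digits = 103, minutes = 8.4281; 103 + 8.4281/60 = 103.140468
  E ⇒ keep positive

1. -53.58515, -155.00971
2. 29.11127, -0.01472
3. -46.63078, 14.08419
4. 21.00867, 94.69027
5. -55.19232, 103.14047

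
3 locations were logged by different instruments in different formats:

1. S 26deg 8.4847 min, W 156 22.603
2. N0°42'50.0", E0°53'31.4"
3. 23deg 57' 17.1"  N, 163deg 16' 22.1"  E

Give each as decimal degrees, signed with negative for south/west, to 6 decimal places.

1. -26.141412, -156.376717
2. 0.713889, 0.892056
3. 23.954750, 163.272806

Point 1:
  Lat: 26 + 8.4847/60 = 26.1414117
  S ⇒ negate
  Longitude: 22.603′ = 0.376717°; total 156.3767167
  W → negative
Point 2:
  Lat: 0° + 42/60 + 50/3600 = 0 + 0.700000 + 0.013889 = 0.7138889
  N ⇒ keep positive
  Longitude: 53′ + 31.4″ = 53.52333′; 0 + 53.52333/60 = 0.8920556
  E ⇒ keep positive
Point 3:
  φ: 23 + 57/60 + 17.1/3600 = 23.9547500
  N ⇒ keep positive
  Longitude: 163 + 16/60 + 22.1/3600 = 163.2728056
  E → positive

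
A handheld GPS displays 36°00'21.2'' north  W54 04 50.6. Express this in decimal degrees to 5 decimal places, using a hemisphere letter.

Lat: 0′ + 21.2″ = 0.35333′; 36 + 0.35333/60 = 36.005889
λ: 54° + 4/60 + 50.6/3600 = 54 + 0.066667 + 0.014056 = 54.080722

36.00589° N, 54.08072° W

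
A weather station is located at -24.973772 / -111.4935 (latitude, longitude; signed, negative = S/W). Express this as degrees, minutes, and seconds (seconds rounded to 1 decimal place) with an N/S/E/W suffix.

Latitude is negative → S; |value| = 24.973772
Latitude: 0.973772° → 58.42632′; 0.42632 × 60 = 25.579″
Longitude is negative → W; |value| = 111.493500
Lon: 0.493500° → 29.61000′; 0.61000 × 60 = 36.600″

24°58′25.6″ S, 111°29′36.6″ W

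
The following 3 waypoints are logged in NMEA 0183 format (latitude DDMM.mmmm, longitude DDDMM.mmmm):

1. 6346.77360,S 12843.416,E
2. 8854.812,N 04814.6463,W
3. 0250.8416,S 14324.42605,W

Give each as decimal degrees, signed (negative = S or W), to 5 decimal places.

1. -63.77956, 128.72360
2. 88.91353, -48.24411
3. -2.84736, -143.40710

Point 1:
  Latitude: split at 2 digits → 63° and 46.7736′; 63 + 46.7736/60 = 63.779560
  S → negative
  λ: split at 3 digits → 128° and 43.416′; 128 + 43.416/60 = 128.723600
  E ⇒ keep positive
Point 2:
  Lat: split at 2 digits → 88° and 54.812′; 88 + 54.812/60 = 88.913533
  N → positive
  λ: degrees = first 3 digits = 48, minutes = 14.6463; 48 + 14.6463/60 = 48.244105
  W → negative
Point 3:
  Lat: split at 2 digits → 02° and 50.8416′; 2 + 50.8416/60 = 2.847360
  hemisphere S, so the sign is −
  Longitude: split at 3 digits → 143° and 24.42605′; 143 + 24.42605/60 = 143.407101
  hemisphere W, so the sign is −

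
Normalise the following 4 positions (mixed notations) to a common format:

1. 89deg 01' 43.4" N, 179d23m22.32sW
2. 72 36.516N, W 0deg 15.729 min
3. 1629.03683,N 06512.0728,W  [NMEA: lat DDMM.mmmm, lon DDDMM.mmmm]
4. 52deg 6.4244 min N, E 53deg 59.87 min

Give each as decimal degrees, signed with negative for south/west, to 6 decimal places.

1. 89.028722, -179.389533
2. 72.608600, -0.262150
3. 16.483947, -65.201213
4. 52.107073, 53.997833

Point 1:
  Lat: 89 + 1/60 + 43.4/3600 = 89.0287222
  N → positive
  Lon: 179° + 23/60 + 22.32/3600 = 179 + 0.383333 + 0.006200 = 179.3895333
  hemisphere W, so the sign is −
Point 2:
  Latitude: 36.516′ = 0.608600°; total 72.6086000
  N ⇒ keep positive
  Lon: 0 + 15.729/60 = 0.2621500
  W ⇒ negate
Point 3:
  φ: degrees = first 2 digits = 16, minutes = 29.03683; 16 + 29.03683/60 = 16.4839472
  N → positive
  Lon: split at 3 digits → 065° and 12.0728′; 65 + 12.0728/60 = 65.2012133
  hemisphere W, so the sign is −
Point 4:
  Lat: 6.4244′ = 0.107073°; total 52.1070733
  N ⇒ keep positive
  Lon: 53 + 59.87/60 = 53.9978333
  E → positive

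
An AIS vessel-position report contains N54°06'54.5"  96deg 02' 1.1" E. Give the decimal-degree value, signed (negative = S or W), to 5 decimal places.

54.11514, 96.03364

φ: 6′ + 54.5″ = 6.90833′; 54 + 6.90833/60 = 54.115139
N → positive
Lon: 2′ + 1.1″ = 2.01833′; 96 + 2.01833/60 = 96.033639
E ⇒ keep positive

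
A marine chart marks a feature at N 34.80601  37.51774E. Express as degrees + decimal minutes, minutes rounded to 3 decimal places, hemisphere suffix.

Latitude: 34° + 0.806010 × 60 = 34° 48.36060′
Longitude: minutes = (37.517740 − 37) × 60 = 31.06440

34° 48.361′ N, 37° 31.064′ E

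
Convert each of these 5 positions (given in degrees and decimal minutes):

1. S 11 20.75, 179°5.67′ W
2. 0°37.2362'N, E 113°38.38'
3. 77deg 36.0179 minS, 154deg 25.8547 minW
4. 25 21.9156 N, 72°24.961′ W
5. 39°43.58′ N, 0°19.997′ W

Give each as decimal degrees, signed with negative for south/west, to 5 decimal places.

1. -11.34583, -179.09450
2. 0.62060, 113.63967
3. -77.60030, -154.43091
4. 25.36526, -72.41602
5. 39.72633, -0.33328

Point 1:
  Lat: 20.75′ = 0.345833°; total 11.345833
  hemisphere S, so the sign is −
  λ: 179 + 5.67/60 = 179.094500
  W → negative
Point 2:
  Lat: 37.2362′ = 0.620603°; total 0.620603
  N → positive
  Lon: 38.38′ = 0.639667°; total 113.639667
  E → positive
Point 3:
  Latitude: 77 + 36.0179/60 = 77.600298
  S → negative
  λ: 25.8547′ = 0.430912°; total 154.430912
  hemisphere W, so the sign is −
Point 4:
  Latitude: 21.9156′ = 0.365260°; total 25.365260
  N ⇒ keep positive
  Longitude: 24.961′ = 0.416017°; total 72.416017
  hemisphere W, so the sign is −
Point 5:
  Latitude: 39 + 43.58/60 = 39.726333
  N ⇒ keep positive
  Lon: 19.997′ = 0.333283°; total 0.333283
  hemisphere W, so the sign is −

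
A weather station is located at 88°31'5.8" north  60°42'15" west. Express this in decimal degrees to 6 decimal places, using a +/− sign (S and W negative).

88.518278, -60.704167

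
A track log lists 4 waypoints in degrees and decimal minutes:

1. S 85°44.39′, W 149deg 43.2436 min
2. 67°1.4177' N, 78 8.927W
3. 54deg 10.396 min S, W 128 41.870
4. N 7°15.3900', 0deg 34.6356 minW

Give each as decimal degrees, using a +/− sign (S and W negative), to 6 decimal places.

1. -85.739833, -149.720727
2. 67.023628, -78.148783
3. -54.173267, -128.697833
4. 7.256500, -0.577260

Point 1:
  φ: 85 + 44.39/60 = 85.7398333
  S ⇒ negate
  Lon: 149 + 43.2436/60 = 149.7207267
  W → negative
Point 2:
  Latitude: 1.4177′ = 0.023628°; total 67.0236283
  N → positive
  λ: 78 + 8.927/60 = 78.1487833
  W → negative
Point 3:
  Latitude: 10.396′ = 0.173267°; total 54.1732667
  hemisphere S, so the sign is −
  Lon: 41.87′ = 0.697833°; total 128.6978333
  W ⇒ negate
Point 4:
  Lat: 7 + 15.39/60 = 7.2565000
  N → positive
  Longitude: 0 + 34.6356/60 = 0.5772600
  W → negative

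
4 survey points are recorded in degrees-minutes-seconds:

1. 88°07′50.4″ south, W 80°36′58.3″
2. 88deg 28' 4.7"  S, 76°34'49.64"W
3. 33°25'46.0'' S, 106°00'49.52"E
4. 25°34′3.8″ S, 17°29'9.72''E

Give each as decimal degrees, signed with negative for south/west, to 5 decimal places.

Point 1:
  φ: 88 + 7/60 + 50.4/3600 = 88.130667
  hemisphere S, so the sign is −
  λ: 80 + 36/60 + 58.3/3600 = 80.616194
  W ⇒ negate
Point 2:
  Lat: 88° + 28/60 + 4.7/3600 = 88 + 0.466667 + 0.001306 = 88.467972
  S ⇒ negate
  λ: 76 + 34/60 + 49.64/3600 = 76.580456
  W ⇒ negate
Point 3:
  φ: 33 + 25/60 + 46/3600 = 33.429444
  S ⇒ negate
  Lon: 0′ + 49.52″ = 0.82533′; 106 + 0.82533/60 = 106.013756
  E → positive
Point 4:
  Latitude: 25° + 34/60 + 3.8/3600 = 25 + 0.566667 + 0.001056 = 25.567722
  hemisphere S, so the sign is −
  Longitude: 17 + 29/60 + 9.72/3600 = 17.486033
  E → positive

1. -88.13067, -80.61619
2. -88.46797, -76.58046
3. -33.42944, 106.01376
4. -25.56772, 17.48603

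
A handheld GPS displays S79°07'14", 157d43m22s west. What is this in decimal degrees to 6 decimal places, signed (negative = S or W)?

-79.120556, -157.722778

Lat: 7′ + 14″ = 7.23333′; 79 + 7.23333/60 = 79.1205556
hemisphere S, so the sign is −
Longitude: 43′ + 22″ = 43.36667′; 157 + 43.36667/60 = 157.7227778
hemisphere W, so the sign is −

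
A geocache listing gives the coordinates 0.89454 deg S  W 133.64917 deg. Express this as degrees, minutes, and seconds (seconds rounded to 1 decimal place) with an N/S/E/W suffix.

0°53′40.3″ S, 133°38′57.0″ W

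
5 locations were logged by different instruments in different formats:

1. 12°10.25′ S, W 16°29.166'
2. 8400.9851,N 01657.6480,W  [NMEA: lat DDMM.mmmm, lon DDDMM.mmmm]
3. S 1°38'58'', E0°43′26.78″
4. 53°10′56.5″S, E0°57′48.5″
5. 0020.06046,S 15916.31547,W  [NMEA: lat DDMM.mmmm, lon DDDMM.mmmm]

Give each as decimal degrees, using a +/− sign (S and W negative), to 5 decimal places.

Point 1:
  Latitude: 10.25′ = 0.170833°; total 12.170833
  hemisphere S, so the sign is −
  Lon: 29.166′ = 0.486100°; total 16.486100
  W → negative
Point 2:
  Lat: degrees = first 2 digits = 84, minutes = 0.9851; 84 + 0.9851/60 = 84.016418
  N → positive
  Longitude: degrees = first 3 digits = 16, minutes = 57.648; 16 + 57.648/60 = 16.960800
  W ⇒ negate
Point 3:
  Latitude: 38′ + 58″ = 38.96667′; 1 + 38.96667/60 = 1.649444
  S ⇒ negate
  Longitude: 43′ + 26.78″ = 43.44633′; 0 + 43.44633/60 = 0.724106
  E ⇒ keep positive
Point 4:
  Latitude: 53 + 10/60 + 56.5/3600 = 53.182361
  S ⇒ negate
  Longitude: 0 + 57/60 + 48.5/3600 = 0.963472
  E → positive
Point 5:
  φ: degrees = first 2 digits = 0, minutes = 20.06046; 0 + 20.06046/60 = 0.334341
  S ⇒ negate
  λ: degrees = first 3 digits = 159, minutes = 16.31547; 159 + 16.31547/60 = 159.271925
  W → negative

1. -12.17083, -16.48610
2. 84.01642, -16.96080
3. -1.64944, 0.72411
4. -53.18236, 0.96347
5. -0.33434, -159.27192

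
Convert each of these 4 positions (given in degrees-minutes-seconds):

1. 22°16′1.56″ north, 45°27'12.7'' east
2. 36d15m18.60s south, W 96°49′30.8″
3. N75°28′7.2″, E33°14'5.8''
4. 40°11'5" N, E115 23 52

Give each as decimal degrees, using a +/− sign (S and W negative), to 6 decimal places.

Point 1:
  φ: 16′ + 1.56″ = 16.02600′; 22 + 16.02600/60 = 22.2671000
  N → positive
  Lon: 27′ + 12.7″ = 27.21167′; 45 + 27.21167/60 = 45.4535278
  E ⇒ keep positive
Point 2:
  Latitude: 36° + 15/60 + 18.6/3600 = 36 + 0.250000 + 0.005167 = 36.2551667
  hemisphere S, so the sign is −
  Lon: 96° + 49/60 + 30.8/3600 = 96 + 0.816667 + 0.008556 = 96.8252222
  W ⇒ negate
Point 3:
  φ: 75 + 28/60 + 7.2/3600 = 75.4686667
  N ⇒ keep positive
  Longitude: 33 + 14/60 + 5.8/3600 = 33.2349444
  E → positive
Point 4:
  Latitude: 11′ + 5″ = 11.08333′; 40 + 11.08333/60 = 40.1847222
  N ⇒ keep positive
  λ: 115° + 23/60 + 52/3600 = 115 + 0.383333 + 0.014444 = 115.3977778
  E → positive

1. 22.267100, 45.453528
2. -36.255167, -96.825222
3. 75.468667, 33.234944
4. 40.184722, 115.397778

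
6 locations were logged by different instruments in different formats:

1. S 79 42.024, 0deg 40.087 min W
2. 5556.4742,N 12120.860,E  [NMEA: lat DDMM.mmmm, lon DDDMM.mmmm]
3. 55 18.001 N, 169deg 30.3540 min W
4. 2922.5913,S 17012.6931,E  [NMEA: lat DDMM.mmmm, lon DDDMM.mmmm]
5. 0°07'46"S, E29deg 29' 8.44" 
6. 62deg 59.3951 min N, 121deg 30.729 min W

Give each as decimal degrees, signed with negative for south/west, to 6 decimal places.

1. -79.700400, -0.668117
2. 55.941237, 121.347667
3. 55.300017, -169.505900
4. -29.376522, 170.211552
5. -0.129444, 29.485678
6. 62.989918, -121.512150

Point 1:
  Lat: 42.024′ = 0.700400°; total 79.7004000
  hemisphere S, so the sign is −
  λ: 0 + 40.087/60 = 0.6681167
  hemisphere W, so the sign is −
Point 2:
  Latitude: degrees = first 2 digits = 55, minutes = 56.4742; 55 + 56.4742/60 = 55.9412367
  N → positive
  λ: split at 3 digits → 121° and 20.86′; 121 + 20.86/60 = 121.3476667
  E ⇒ keep positive
Point 3:
  Lat: 55 + 18.001/60 = 55.3000167
  N → positive
  λ: 169 + 30.354/60 = 169.5059000
  hemisphere W, so the sign is −
Point 4:
  Lat: degrees = first 2 digits = 29, minutes = 22.5913; 29 + 22.5913/60 = 29.3765217
  hemisphere S, so the sign is −
  Lon: split at 3 digits → 170° and 12.6931′; 170 + 12.6931/60 = 170.2115517
  E ⇒ keep positive
Point 5:
  Lat: 7′ + 46″ = 7.76667′; 0 + 7.76667/60 = 0.1294444
  S ⇒ negate
  Longitude: 29° + 29/60 + 8.44/3600 = 29 + 0.483333 + 0.002344 = 29.4856778
  E → positive
Point 6:
  φ: 59.3951′ = 0.989918°; total 62.9899183
  N ⇒ keep positive
  Lon: 121 + 30.729/60 = 121.5121500
  W → negative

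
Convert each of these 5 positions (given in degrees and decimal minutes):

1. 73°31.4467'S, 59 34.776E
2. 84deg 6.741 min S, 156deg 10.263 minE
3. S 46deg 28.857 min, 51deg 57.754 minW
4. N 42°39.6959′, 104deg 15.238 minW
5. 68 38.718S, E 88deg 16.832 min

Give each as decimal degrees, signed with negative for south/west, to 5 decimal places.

1. -73.52411, 59.57960
2. -84.11235, 156.17105
3. -46.48095, -51.96257
4. 42.66160, -104.25397
5. -68.64530, 88.28053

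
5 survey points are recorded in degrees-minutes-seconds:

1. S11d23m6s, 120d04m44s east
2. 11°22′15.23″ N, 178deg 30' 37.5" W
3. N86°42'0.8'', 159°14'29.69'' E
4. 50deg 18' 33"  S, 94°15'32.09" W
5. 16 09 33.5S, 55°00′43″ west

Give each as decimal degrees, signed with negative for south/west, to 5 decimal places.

Point 1:
  φ: 23′ + 6″ = 23.10000′; 11 + 23.10000/60 = 11.385000
  S ⇒ negate
  Longitude: 120° + 4/60 + 44/3600 = 120 + 0.066667 + 0.012222 = 120.078889
  E → positive
Point 2:
  Lat: 11° + 22/60 + 15.23/3600 = 11 + 0.366667 + 0.004231 = 11.370897
  N → positive
  Longitude: 178 + 30/60 + 37.5/3600 = 178.510417
  W ⇒ negate
Point 3:
  Latitude: 86° + 42/60 + 0.8/3600 = 86 + 0.700000 + 0.000222 = 86.700222
  N ⇒ keep positive
  Lon: 14′ + 29.69″ = 14.49483′; 159 + 14.49483/60 = 159.241581
  E ⇒ keep positive
Point 4:
  Lat: 50° + 18/60 + 33/3600 = 50 + 0.300000 + 0.009167 = 50.309167
  hemisphere S, so the sign is −
  Lon: 94° + 15/60 + 32.09/3600 = 94 + 0.250000 + 0.008914 = 94.258914
  hemisphere W, so the sign is −
Point 5:
  φ: 16 + 9/60 + 33.5/3600 = 16.159306
  S ⇒ negate
  Lon: 55 + 0/60 + 43/3600 = 55.011944
  hemisphere W, so the sign is −

1. -11.38500, 120.07889
2. 11.37090, -178.51042
3. 86.70022, 159.24158
4. -50.30917, -94.25891
5. -16.15931, -55.01194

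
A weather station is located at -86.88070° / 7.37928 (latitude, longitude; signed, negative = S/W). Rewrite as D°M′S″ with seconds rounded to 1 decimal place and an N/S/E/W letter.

86°52′50.5″ S, 7°22′45.4″ E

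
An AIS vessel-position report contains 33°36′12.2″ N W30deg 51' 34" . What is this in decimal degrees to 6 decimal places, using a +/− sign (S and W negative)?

Latitude: 36′ + 12.2″ = 36.20333′; 33 + 36.20333/60 = 33.6033889
N → positive
Lon: 30 + 51/60 + 34/3600 = 30.8594444
W → negative

33.603389, -30.859444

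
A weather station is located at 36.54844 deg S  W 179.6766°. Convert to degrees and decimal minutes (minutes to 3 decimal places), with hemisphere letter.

36° 32.906′ S, 179° 40.596′ W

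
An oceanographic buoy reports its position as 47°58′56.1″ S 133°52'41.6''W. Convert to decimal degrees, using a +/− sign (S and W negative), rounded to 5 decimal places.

-47.98225, -133.87822

φ: 47° + 58/60 + 56.1/3600 = 47 + 0.966667 + 0.015583 = 47.982250
S → negative
λ: 52′ + 41.6″ = 52.69333′; 133 + 52.69333/60 = 133.878222
hemisphere W, so the sign is −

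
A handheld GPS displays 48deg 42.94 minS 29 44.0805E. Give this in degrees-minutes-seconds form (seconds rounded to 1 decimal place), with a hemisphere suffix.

48°42′56.4″ S, 29°44′4.8″ E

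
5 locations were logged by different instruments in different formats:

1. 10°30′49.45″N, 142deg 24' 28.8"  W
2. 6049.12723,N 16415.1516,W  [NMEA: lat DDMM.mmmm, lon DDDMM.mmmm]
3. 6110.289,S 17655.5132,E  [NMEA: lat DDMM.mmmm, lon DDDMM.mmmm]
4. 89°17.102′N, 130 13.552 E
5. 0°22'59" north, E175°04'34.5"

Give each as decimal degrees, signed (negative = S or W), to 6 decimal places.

Point 1:
  Latitude: 30′ + 49.45″ = 30.82417′; 10 + 30.82417/60 = 10.5137361
  N ⇒ keep positive
  Longitude: 24′ + 28.8″ = 24.48000′; 142 + 24.48000/60 = 142.4080000
  W ⇒ negate
Point 2:
  Latitude: degrees = first 2 digits = 60, minutes = 49.12723; 60 + 49.12723/60 = 60.8187872
  N ⇒ keep positive
  λ: degrees = first 3 digits = 164, minutes = 15.1516; 164 + 15.1516/60 = 164.2525267
  W → negative
Point 3:
  Latitude: degrees = first 2 digits = 61, minutes = 10.289; 61 + 10.289/60 = 61.1714833
  hemisphere S, so the sign is −
  Longitude: degrees = first 3 digits = 176, minutes = 55.5132; 176 + 55.5132/60 = 176.9252200
  E ⇒ keep positive
Point 4:
  Latitude: 17.102′ = 0.285033°; total 89.2850333
  N ⇒ keep positive
  Lon: 13.552′ = 0.225867°; total 130.2258667
  E ⇒ keep positive
Point 5:
  Lat: 0° + 22/60 + 59/3600 = 0 + 0.366667 + 0.016389 = 0.3830556
  N → positive
  λ: 4′ + 34.5″ = 4.57500′; 175 + 4.57500/60 = 175.0762500
  E ⇒ keep positive

1. 10.513736, -142.408000
2. 60.818787, -164.252527
3. -61.171483, 176.925220
4. 89.285033, 130.225867
5. 0.383056, 175.076250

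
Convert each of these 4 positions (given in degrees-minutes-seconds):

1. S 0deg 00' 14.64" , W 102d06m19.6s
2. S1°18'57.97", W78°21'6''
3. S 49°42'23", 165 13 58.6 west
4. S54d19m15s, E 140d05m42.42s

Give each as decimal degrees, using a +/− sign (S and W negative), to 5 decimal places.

1. -0.00407, -102.10544
2. -1.31610, -78.35167
3. -49.70639, -165.23294
4. -54.32083, 140.09512

Point 1:
  Lat: 0 + 0/60 + 14.64/3600 = 0.004067
  S ⇒ negate
  Longitude: 102 + 6/60 + 19.6/3600 = 102.105444
  W → negative
Point 2:
  Lat: 1° + 18/60 + 57.97/3600 = 1 + 0.300000 + 0.016103 = 1.316103
  hemisphere S, so the sign is −
  Lon: 78° + 21/60 + 6/3600 = 78 + 0.350000 + 0.001667 = 78.351667
  hemisphere W, so the sign is −
Point 3:
  Latitude: 42′ + 23″ = 42.38333′; 49 + 42.38333/60 = 49.706389
  hemisphere S, so the sign is −
  λ: 165 + 13/60 + 58.6/3600 = 165.232944
  W → negative
Point 4:
  Lat: 19′ + 15″ = 19.25000′; 54 + 19.25000/60 = 54.320833
  S → negative
  λ: 5′ + 42.42″ = 5.70700′; 140 + 5.70700/60 = 140.095117
  E ⇒ keep positive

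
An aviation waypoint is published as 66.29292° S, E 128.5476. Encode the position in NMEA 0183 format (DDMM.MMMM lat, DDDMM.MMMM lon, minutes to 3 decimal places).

Lat: fractional part 0.292920 → 17.57520 minutes
Longitude: 128° + 0.547600 × 60 = 128° 32.85600′

6617.575,S / 12832.856,E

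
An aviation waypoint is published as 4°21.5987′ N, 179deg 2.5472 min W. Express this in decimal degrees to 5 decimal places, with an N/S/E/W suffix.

4.35998° N, 179.04245° W

φ: 4 + 21.5987/60 = 4.359978
Lon: 179 + 2.5472/60 = 179.042453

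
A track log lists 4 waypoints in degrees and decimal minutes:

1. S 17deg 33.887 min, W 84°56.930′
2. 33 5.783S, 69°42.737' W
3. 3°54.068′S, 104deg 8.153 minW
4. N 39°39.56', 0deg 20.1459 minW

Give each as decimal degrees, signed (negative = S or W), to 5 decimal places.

1. -17.56478, -84.94883
2. -33.09638, -69.71228
3. -3.90113, -104.13588
4. 39.65933, -0.33577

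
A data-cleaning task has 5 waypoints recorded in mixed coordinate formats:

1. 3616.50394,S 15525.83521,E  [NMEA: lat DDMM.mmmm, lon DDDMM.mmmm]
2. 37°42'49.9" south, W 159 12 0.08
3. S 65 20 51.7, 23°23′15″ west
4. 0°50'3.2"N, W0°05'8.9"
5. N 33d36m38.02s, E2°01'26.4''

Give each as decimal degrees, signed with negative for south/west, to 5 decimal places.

1. -36.27507, 155.43059
2. -37.71386, -159.20002
3. -65.34769, -23.38750
4. 0.83422, -0.08581
5. 33.61056, 2.02400

Point 1:
  Latitude: degrees = first 2 digits = 36, minutes = 16.50394; 36 + 16.50394/60 = 36.275066
  S ⇒ negate
  λ: degrees = first 3 digits = 155, minutes = 25.83521; 155 + 25.83521/60 = 155.430587
  E → positive
Point 2:
  Latitude: 42′ + 49.9″ = 42.83167′; 37 + 42.83167/60 = 37.713861
  S → negative
  Longitude: 159° + 12/60 + 0.08/3600 = 159 + 0.200000 + 0.000022 = 159.200022
  W → negative
Point 3:
  Lat: 20′ + 51.7″ = 20.86167′; 65 + 20.86167/60 = 65.347694
  S ⇒ negate
  Lon: 23° + 23/60 + 15/3600 = 23 + 0.383333 + 0.004167 = 23.387500
  W → negative
Point 4:
  Latitude: 0 + 50/60 + 3.2/3600 = 0.834222
  N ⇒ keep positive
  Longitude: 5′ + 8.9″ = 5.14833′; 0 + 5.14833/60 = 0.085806
  W ⇒ negate
Point 5:
  Lat: 33 + 36/60 + 38.02/3600 = 33.610561
  N ⇒ keep positive
  λ: 1′ + 26.4″ = 1.44000′; 2 + 1.44000/60 = 2.024000
  E ⇒ keep positive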